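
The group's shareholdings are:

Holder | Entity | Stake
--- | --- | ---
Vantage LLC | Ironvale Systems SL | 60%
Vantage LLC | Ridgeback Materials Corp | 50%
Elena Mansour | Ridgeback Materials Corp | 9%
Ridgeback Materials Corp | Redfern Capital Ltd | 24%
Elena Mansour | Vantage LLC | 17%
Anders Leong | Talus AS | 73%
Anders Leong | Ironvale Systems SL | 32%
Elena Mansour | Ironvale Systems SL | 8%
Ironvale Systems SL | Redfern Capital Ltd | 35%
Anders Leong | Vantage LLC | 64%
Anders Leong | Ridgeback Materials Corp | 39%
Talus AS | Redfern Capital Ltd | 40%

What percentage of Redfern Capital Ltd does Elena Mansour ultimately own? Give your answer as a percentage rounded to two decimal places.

10.57%

Elena reaches Redfern along 4 paths.
Via Vantage → Ridgeback: 17% × 50% × 24% = 2.04%.
Via Ridgeback: 9% × 24% = 2.16%.
Via Ironvale: 8% × 35% = 2.8%.
Via Vantage → Ironvale: 17% × 60% × 35% = 3.57%.
Total: 2.04% + 2.16% + 2.8% + 3.57% = 10.57%.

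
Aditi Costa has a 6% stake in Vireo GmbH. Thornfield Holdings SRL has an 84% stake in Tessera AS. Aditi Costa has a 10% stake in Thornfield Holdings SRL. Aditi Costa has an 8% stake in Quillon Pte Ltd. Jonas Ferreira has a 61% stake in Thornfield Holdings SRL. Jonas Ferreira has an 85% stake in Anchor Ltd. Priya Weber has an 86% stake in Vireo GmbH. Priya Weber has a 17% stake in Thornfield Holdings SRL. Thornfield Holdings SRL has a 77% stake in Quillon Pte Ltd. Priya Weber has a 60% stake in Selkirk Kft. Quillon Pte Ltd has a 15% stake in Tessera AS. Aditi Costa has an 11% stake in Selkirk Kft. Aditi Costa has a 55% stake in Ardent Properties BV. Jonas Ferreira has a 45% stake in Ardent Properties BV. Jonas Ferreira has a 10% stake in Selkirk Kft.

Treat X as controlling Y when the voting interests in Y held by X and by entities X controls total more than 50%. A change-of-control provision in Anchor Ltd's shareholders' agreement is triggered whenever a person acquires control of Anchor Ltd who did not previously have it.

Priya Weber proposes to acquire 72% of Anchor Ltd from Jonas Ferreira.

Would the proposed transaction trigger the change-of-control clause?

The purchase adds only to Priya's holdings (Jonas's stake shrinks), so Priya is the only person who could newly come to control Anchor.
Priya holds 60% of Selkirk, so Priya controls Selkirk.
Priya holds 86% of Vireo, so Priya controls Vireo.
Neither Priya nor any entity Priya controls holds any voting interest in Anchor.
So before the transaction, Priya does not control Anchor.
After the purchase, Priya holds 72% of Anchor directly, and Jonas's stake falls to 13%.
Priya holds 72% of Anchor, so Priya controls Anchor.
Priya did not control Anchor before and does after, so the clause is triggered.

Yes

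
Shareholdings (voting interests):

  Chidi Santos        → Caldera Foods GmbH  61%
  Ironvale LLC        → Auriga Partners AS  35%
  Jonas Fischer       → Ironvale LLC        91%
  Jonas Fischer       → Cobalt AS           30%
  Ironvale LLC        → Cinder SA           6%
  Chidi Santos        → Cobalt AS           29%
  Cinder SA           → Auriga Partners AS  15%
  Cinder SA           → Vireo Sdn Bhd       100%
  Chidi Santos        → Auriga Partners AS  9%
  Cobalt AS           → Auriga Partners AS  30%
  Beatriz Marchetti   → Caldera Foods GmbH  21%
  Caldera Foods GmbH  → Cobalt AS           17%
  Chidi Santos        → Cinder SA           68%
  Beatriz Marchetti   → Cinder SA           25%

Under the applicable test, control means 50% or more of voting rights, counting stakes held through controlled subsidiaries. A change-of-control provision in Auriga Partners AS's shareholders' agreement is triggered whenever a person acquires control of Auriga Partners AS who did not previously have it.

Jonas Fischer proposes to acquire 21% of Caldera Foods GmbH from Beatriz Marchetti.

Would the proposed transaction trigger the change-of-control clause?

The purchase adds only to Jonas's holdings (Beatriz's stake shrinks), so Jonas is the only person who could newly come to control Auriga.
Jonas holds 91% of Ironvale, so Jonas controls Ironvale.
In Auriga, Jonas's side holds only 35%, not ≥ 50%.
So before the transaction, Jonas does not control Auriga.
After the purchase, Jonas holds 21% of Caldera directly, and Beatriz's stake falls to 0%.
Jonas's side now holds 21% of Caldera, not ≥ 50%, so Jonas still does not control Caldera.
After the transaction, Jonas's side holds 35% of Auriga, not ≥ 50%, so Jonas still does not control Auriga.
No new person acquires control, so the clause is not triggered.

No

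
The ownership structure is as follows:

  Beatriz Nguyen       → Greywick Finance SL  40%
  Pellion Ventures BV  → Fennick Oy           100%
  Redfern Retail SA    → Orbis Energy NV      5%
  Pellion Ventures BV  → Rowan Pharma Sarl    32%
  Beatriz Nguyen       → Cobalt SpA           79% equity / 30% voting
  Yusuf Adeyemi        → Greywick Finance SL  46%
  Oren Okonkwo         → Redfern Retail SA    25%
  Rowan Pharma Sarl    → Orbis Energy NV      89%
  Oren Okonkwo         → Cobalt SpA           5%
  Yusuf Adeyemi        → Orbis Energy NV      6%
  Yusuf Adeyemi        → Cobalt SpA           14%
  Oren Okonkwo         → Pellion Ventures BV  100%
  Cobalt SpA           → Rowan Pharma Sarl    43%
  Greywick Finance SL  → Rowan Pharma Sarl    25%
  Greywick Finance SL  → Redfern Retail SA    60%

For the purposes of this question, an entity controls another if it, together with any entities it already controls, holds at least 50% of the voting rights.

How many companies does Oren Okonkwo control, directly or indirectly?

2

Oren holds 100% of Pellion, so Oren controls Pellion.
Pellion holds 100% of Fennick, so Oren controls Fennick.
No other company's threshold is met.
Oren controls 2 companies.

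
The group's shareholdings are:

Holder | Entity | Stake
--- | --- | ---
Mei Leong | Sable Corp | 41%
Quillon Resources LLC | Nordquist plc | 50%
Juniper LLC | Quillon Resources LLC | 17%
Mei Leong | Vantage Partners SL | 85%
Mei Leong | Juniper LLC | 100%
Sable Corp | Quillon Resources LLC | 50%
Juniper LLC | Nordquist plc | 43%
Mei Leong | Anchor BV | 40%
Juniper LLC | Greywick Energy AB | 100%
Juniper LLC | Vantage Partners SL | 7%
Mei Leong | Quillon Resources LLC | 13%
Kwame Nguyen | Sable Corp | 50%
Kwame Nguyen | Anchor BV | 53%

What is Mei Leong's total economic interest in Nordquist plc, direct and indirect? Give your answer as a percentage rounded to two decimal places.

Mei reaches Nordquist along 4 paths.
Via Juniper → Quillon: 100% × 17% × 50% = 8.5%.
Via Quillon: 13% × 50% = 6.5%.
Via Sable → Quillon: 41% × 50% × 50% = 10.25%.
Via Juniper: 100% × 43% = 43%.
Total: 8.5% + 6.5% + 10.25% + 43% = 68.25%.

68.25%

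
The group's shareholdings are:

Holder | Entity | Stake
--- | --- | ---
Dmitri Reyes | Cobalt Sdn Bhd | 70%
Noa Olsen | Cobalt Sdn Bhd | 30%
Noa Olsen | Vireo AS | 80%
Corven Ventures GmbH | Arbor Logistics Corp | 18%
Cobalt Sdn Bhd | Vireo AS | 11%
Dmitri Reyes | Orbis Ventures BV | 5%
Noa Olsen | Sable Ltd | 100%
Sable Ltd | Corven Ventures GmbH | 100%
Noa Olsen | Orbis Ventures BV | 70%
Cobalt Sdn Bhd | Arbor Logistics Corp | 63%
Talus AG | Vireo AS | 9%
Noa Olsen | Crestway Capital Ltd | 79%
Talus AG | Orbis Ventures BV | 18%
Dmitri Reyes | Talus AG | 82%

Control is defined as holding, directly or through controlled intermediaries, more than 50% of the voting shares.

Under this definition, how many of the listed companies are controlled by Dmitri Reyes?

3

Dmitri holds 70% of Cobalt, so Dmitri controls Cobalt.
Dmitri holds 82% of Talus, so Dmitri controls Talus.
Cobalt holds 63% of Arbor, so Dmitri controls Arbor.
No other company's threshold is met.
Dmitri controls 3 companies.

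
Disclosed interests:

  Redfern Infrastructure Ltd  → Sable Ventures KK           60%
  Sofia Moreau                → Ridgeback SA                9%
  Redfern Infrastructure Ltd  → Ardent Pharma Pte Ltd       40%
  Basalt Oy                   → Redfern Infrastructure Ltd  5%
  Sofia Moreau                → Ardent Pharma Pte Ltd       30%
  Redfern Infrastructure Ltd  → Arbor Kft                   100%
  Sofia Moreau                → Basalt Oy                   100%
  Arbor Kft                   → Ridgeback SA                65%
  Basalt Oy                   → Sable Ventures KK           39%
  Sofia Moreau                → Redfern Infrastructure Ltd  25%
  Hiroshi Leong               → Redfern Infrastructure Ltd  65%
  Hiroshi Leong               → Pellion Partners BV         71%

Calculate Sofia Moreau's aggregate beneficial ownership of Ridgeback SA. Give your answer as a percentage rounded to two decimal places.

Sofia reaches Ridgeback along 3 paths.
Direct stake: 9% = 9%.
Via Basalt → Redfern → Arbor: 100% × 5% × 100% × 65% = 3.25%.
Via Redfern → Arbor: 25% × 100% × 65% = 16.25%.
Total: 9% + 3.25% + 16.25% = 28.5%.
Rounded: 28.50%.

28.50%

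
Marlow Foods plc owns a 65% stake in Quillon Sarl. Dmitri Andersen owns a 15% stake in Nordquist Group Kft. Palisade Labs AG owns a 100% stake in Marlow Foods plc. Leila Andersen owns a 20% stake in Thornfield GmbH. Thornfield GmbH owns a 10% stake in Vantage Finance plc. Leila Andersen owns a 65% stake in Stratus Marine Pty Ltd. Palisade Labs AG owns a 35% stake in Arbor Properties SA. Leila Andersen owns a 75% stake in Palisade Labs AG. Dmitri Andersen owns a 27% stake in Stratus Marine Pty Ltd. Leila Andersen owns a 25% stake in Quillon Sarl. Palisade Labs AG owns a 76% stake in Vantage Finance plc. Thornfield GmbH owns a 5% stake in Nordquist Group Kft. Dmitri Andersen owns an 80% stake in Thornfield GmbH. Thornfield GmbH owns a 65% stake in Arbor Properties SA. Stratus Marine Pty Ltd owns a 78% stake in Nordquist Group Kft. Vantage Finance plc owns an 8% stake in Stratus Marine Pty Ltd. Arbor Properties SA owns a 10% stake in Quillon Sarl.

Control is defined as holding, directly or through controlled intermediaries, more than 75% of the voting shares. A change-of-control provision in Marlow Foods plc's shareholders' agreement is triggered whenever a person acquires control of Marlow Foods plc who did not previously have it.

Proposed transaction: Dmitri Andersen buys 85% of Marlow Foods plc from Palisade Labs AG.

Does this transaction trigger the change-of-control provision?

The purchase adds only to Dmitri's holdings (Palisade's stake shrinks), so Dmitri is the only person who could newly come to control Marlow.
Dmitri holds 80% of Thornfield, so Dmitri controls Thornfield.
Neither Dmitri nor any entity Dmitri controls holds any voting interest in Marlow.
So before the transaction, Dmitri does not control Marlow.
After the purchase, Dmitri holds 85% of Marlow directly, and Palisade's stake falls to 15%.
Dmitri holds 85% of Marlow, so Dmitri controls Marlow.
Dmitri did not control Marlow before and does after, so the clause is triggered.

Yes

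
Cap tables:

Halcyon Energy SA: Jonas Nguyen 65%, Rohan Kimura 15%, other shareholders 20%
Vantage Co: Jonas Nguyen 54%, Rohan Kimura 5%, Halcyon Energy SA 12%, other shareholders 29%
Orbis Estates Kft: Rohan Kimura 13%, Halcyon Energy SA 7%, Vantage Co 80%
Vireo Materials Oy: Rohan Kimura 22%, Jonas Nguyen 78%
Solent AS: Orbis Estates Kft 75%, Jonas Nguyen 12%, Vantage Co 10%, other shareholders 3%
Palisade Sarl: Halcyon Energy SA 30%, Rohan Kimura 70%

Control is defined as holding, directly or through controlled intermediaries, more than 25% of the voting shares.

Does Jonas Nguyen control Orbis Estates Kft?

Jonas holds 65% of Halcyon, so Jonas controls Halcyon.
Jonas and Halcyon together hold 54% + 12% = 66% of Vantage, so Jonas controls Vantage.
Halcyon and Vantage together hold 7% + 80% = 87% of Orbis, so Jonas controls Orbis.

Yes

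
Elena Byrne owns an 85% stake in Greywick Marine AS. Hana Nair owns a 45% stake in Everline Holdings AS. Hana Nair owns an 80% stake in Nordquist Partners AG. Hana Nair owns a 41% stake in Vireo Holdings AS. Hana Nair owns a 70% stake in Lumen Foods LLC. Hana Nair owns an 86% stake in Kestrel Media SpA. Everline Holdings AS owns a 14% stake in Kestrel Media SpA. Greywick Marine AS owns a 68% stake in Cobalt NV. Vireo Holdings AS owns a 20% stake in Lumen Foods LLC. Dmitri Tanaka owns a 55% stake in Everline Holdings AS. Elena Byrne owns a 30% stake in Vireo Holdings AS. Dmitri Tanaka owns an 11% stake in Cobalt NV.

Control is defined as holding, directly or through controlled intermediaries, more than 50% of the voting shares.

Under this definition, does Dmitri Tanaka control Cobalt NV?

Dmitri holds 55% of Everline, so Dmitri controls Everline.
In Cobalt, Dmitri's side holds only 11%, not > 50%.
So Dmitri does not control Cobalt.

No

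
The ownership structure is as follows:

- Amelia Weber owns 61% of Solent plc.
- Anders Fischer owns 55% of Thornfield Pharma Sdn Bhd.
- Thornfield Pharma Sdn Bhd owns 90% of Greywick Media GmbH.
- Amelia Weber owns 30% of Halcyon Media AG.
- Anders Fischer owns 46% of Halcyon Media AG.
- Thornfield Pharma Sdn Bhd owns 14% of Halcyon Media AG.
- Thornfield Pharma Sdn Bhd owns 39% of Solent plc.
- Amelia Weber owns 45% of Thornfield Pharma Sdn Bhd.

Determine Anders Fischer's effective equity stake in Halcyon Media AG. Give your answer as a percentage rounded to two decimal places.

53.70%

Anders reaches Halcyon along 2 paths.
Direct stake: 46% = 46%.
Via Thornfield: 55% × 14% = 7.7%.
Total: 46% + 7.7% = 53.7%.
Rounded: 53.70%.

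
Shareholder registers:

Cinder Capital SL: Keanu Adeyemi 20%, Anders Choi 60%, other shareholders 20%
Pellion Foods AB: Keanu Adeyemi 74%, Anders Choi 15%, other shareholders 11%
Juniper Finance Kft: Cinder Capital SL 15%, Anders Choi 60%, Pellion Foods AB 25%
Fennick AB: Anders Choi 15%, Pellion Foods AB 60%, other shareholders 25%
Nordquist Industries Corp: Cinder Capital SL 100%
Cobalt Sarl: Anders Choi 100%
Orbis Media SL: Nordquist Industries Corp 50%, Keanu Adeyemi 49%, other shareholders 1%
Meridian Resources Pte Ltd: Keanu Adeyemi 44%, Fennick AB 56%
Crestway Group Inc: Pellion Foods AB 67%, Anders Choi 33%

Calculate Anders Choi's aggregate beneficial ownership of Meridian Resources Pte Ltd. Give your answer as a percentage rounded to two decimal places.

Anders reaches Meridian along 2 paths.
Via Fennick: 15% × 56% = 8.4%.
Via Pellion → Fennick: 15% × 60% × 56% = 5.04%.
Total: 8.4% + 5.04% = 13.44%.

13.44%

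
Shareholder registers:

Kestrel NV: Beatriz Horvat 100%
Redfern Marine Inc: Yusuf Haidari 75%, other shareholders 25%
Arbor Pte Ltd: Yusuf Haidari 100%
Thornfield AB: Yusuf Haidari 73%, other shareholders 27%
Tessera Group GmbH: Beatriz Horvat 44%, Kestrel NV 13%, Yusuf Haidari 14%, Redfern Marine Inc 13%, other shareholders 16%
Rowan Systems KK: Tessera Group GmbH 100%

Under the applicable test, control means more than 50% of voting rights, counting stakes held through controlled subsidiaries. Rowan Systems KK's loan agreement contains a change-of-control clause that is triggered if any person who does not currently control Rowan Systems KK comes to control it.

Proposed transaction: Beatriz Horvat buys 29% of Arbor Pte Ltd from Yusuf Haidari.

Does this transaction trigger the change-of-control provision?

No

The purchase adds only to Beatriz's holdings (Yusuf's stake shrinks), so Beatriz is the only person who could newly come to control Rowan.
Beatriz holds 100% of Kestrel, so Beatriz controls Kestrel.
Beatriz and Kestrel together hold 44% + 13% = 57% of Tessera, so Beatriz controls Tessera.
Tessera holds 100% of Rowan, so Beatriz controls Rowan.
So Beatriz already controls Rowan before the transaction.
After the purchase, Beatriz holds 29% of Arbor directly, and Yusuf's stake falls to 71%.
Beatriz controlled Rowan already, so this is not a new person acquiring control; every other person's position is unchanged or reduced.
No new person acquires control, so the clause is not triggered.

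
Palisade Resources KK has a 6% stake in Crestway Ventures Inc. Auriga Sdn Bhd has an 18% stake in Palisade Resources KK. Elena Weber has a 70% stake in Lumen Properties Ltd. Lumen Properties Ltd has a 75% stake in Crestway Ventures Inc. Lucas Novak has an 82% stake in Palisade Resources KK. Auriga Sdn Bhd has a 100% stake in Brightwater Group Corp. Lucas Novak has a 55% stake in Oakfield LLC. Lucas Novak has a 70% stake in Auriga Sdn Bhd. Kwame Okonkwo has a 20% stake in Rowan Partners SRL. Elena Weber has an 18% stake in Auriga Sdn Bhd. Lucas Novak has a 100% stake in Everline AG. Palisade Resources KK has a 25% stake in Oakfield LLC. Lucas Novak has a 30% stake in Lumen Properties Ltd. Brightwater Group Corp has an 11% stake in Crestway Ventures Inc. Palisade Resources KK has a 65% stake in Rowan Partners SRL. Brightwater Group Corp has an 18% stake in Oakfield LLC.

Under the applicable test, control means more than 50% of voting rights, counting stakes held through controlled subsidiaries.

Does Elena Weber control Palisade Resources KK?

Elena holds 70% of Lumen, so Elena controls Lumen.
Lumen holds 75% of Crestway, so Elena controls Crestway.
Neither Elena nor any entity Elena controls holds any voting interest in Palisade.
So Elena does not control Palisade.

No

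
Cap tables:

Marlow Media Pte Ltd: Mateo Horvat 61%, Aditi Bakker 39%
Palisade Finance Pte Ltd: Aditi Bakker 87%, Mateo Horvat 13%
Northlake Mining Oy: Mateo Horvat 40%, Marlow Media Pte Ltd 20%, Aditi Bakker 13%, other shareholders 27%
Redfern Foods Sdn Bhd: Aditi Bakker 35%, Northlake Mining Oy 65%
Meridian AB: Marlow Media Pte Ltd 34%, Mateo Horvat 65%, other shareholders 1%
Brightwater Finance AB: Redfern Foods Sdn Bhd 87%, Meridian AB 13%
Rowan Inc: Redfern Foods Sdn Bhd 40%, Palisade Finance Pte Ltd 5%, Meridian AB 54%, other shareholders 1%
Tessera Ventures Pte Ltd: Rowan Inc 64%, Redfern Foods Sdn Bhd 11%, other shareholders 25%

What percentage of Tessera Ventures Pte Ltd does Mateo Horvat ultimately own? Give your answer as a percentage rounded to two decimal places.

Mateo reaches Tessera along 7 paths.
Via Northlake → Redfern → Rowan: 40% × 65% × 40% × 64% = 6.656%.
Via Marlow → Northlake → Redfern → Rowan: 61% × 20% × 65% × 40% × 64% = 2.03008%.
Via Palisade → Rowan: 13% × 5% × 64% = 0.416%.
Via Marlow → Meridian → Rowan: 61% × 34% × 54% × 64% = 7.167744%.
Via Meridian → Rowan: 65% × 54% × 64% = 22.464%.
Via Northlake → Redfern: 40% × 65% × 11% = 2.86%.
Via Marlow → Northlake → Redfern: 61% × 20% × 65% × 11% = 0.8723%.
Total: 6.656% + 2.03008% + 0.416% + 7.167744% + 22.464% + 2.86% + 0.8723% = 42.466124%.
Rounded: 42.47%.

42.47%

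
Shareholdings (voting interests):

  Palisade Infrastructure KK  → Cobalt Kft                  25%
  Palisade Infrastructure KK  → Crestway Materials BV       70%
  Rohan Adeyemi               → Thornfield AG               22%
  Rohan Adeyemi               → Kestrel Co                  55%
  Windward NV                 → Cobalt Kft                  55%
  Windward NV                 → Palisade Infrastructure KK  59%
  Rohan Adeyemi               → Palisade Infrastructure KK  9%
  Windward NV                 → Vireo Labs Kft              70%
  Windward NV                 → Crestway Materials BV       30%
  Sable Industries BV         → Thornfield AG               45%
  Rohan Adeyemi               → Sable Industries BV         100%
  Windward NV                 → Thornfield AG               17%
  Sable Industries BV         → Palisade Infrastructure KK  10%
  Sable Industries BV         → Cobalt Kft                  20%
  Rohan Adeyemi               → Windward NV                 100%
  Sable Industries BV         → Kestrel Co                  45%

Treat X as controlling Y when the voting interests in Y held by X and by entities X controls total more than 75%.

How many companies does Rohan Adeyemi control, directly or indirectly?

Rohan holds 100% of Sable, so Rohan controls Sable.
Rohan holds 100% of Windward, so Rohan controls Windward.
Sable and Rohan together hold 45% + 55% = 100% of Kestrel, so Rohan controls Kestrel.
Windward and Sable and Rohan together hold 59% + 10% + 9% = 78% of Palisade, so Rohan controls Palisade.
Rohan and Sable and Windward together hold 22% + 45% + 17% = 84% of Thornfield, so Rohan controls Thornfield.
Palisade and Sable and Windward together hold 25% + 20% + 55% = 100% of Cobalt, so Rohan controls Cobalt.
Windward and Palisade together hold 30% + 70% = 100% of Crestway, so Rohan controls Crestway.
No other company's threshold is met.
Rohan controls 7 companies.

7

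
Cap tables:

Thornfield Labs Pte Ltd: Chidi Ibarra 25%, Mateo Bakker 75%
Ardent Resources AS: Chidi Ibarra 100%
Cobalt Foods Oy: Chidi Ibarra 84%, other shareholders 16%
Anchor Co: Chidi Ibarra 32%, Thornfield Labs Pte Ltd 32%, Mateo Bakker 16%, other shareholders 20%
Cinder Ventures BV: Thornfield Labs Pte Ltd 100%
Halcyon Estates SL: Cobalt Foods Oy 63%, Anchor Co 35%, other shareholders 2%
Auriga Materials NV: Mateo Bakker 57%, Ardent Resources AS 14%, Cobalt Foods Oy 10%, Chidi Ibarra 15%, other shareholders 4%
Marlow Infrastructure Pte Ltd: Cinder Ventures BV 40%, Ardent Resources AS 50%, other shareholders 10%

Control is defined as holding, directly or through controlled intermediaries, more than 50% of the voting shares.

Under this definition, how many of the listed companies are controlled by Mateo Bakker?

Mateo holds 75% of Thornfield, so Mateo controls Thornfield.
Thornfield holds 100% of Cinder, so Mateo controls Cinder.
Mateo holds 57% of Auriga, so Mateo controls Auriga.
No other company's threshold is met.
Mateo controls 3 companies.

3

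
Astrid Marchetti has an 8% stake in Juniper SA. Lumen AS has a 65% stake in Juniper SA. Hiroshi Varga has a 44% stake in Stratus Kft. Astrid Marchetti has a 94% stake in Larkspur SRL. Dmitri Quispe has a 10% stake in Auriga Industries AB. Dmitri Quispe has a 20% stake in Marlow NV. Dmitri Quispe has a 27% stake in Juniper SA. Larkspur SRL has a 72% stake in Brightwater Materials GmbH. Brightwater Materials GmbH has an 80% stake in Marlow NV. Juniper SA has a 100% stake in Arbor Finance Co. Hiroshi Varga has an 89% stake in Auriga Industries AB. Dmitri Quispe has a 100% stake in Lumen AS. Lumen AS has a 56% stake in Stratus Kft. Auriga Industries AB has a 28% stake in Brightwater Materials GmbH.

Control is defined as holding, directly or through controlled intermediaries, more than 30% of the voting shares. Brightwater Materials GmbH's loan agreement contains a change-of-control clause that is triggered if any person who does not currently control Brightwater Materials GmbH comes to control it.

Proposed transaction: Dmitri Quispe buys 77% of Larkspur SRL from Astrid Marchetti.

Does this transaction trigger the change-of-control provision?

The purchase adds only to Dmitri's holdings (Astrid's stake shrinks), so Dmitri is the only person who could newly come to control Brightwater.
Dmitri holds 100% of Lumen, so Dmitri controls Lumen.
Lumen holds 56% of Stratus, so Dmitri controls Stratus.
Dmitri and Lumen together hold 27% + 65% = 92% of Juniper, so Dmitri controls Juniper.
Juniper holds 100% of Arbor, so Dmitri controls Arbor.
Neither Dmitri nor any entity Dmitri controls holds any voting interest in Brightwater.
So before the transaction, Dmitri does not control Brightwater.
After the purchase, Dmitri holds 77% of Larkspur directly, and Astrid's stake falls to 17%.
Dmitri holds 77% of Larkspur, so Dmitri controls Larkspur.
Larkspur holds 72% of Brightwater, so Dmitri controls Brightwater.
Dmitri did not control Brightwater before and does after, so the clause is triggered.

Yes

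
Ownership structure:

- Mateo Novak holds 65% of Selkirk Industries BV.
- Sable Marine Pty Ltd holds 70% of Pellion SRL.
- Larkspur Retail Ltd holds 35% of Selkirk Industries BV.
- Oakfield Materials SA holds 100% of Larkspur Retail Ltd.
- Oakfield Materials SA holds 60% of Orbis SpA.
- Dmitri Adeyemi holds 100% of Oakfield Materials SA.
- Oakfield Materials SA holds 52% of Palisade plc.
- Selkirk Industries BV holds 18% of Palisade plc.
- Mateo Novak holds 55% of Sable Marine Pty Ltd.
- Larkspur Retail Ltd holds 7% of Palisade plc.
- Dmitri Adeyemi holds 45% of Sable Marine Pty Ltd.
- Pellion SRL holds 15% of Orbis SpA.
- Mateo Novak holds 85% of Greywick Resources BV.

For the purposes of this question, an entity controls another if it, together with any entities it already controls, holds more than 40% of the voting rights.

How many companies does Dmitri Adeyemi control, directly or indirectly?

6

Dmitri holds 45% of Sable, so Dmitri controls Sable.
Dmitri holds 100% of Oakfield, so Dmitri controls Oakfield.
Sable holds 70% of Pellion, so Dmitri controls Pellion.
Oakfield holds 100% of Larkspur, so Dmitri controls Larkspur.
Oakfield and Pellion together hold 60% + 15% = 75% of Orbis, so Dmitri controls Orbis.
Larkspur and Oakfield together hold 7% + 52% = 59% of Palisade, so Dmitri controls Palisade.
No other company's threshold is met.
Dmitri controls 6 companies.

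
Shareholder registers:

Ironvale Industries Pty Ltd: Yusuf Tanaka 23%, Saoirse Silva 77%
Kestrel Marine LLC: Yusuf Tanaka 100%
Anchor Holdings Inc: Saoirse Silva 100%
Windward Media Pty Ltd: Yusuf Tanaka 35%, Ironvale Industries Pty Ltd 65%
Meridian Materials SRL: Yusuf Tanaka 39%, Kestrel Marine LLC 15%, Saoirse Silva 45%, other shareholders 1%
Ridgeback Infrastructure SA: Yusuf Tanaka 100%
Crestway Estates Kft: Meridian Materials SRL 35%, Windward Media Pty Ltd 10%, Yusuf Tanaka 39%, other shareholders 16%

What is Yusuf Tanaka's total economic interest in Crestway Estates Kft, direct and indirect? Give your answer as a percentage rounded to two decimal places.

Yusuf reaches Crestway along 5 paths.
Via Meridian: 39% × 35% = 13.65%.
Via Kestrel → Meridian: 100% × 15% × 35% = 5.25%.
Via Windward: 35% × 10% = 3.5%.
Via Ironvale → Windward: 23% × 65% × 10% = 1.495%.
Direct stake: 39% = 39%.
Total: 13.65% + 5.25% + 3.5% + 1.495% + 39% = 62.895%.
Rounded: 62.90%.

62.90%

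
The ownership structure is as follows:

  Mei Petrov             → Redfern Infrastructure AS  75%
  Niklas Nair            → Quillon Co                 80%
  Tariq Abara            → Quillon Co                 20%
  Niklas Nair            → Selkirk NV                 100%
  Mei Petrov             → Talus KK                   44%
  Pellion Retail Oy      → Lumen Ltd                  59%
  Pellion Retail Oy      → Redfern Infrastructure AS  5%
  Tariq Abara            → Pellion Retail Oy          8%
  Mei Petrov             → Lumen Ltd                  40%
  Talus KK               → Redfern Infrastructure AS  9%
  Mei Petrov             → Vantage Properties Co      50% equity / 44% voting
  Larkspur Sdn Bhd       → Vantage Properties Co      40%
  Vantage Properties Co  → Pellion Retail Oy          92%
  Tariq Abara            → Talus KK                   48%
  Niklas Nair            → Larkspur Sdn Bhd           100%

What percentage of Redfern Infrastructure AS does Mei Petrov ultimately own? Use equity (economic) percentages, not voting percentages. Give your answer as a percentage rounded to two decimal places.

81.26%

Mei reaches Redfern along 3 paths.
Via Talus: 44% × 9% = 3.96%.
Direct stake: 75% = 75%.
Via Vantage → Pellion: 50% × 92% × 5% = 2.3%.
Total: 3.96% + 75% + 2.3% = 81.26%.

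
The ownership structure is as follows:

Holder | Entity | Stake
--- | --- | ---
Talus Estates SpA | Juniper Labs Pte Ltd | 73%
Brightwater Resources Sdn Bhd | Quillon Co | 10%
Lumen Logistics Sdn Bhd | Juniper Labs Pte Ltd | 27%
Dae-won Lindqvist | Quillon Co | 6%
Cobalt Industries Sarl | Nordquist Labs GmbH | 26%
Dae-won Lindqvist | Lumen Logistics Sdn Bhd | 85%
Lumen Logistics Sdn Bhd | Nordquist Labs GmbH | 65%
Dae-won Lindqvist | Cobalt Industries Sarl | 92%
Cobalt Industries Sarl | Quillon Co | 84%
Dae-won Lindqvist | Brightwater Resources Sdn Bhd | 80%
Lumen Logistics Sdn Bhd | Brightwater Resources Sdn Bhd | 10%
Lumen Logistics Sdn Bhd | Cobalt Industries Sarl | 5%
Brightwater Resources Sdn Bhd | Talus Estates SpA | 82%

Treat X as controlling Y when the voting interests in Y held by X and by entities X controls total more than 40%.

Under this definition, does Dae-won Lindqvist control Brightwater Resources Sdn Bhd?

Dae-won holds 85% of Lumen, so Dae-won controls Lumen.
Lumen and Dae-won together hold 10% + 80% = 90% of Brightwater, so Dae-won controls Brightwater.

Yes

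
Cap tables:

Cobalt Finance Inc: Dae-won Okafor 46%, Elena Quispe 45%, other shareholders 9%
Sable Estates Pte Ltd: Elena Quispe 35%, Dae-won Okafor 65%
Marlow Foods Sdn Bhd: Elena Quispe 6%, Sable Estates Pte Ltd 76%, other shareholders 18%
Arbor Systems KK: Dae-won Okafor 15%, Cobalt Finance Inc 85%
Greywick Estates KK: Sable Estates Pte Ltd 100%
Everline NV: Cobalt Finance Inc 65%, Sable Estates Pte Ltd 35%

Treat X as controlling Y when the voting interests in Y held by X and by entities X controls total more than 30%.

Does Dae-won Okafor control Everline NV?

Dae-won holds 65% of Sable, so Dae-won controls Sable.
Dae-won holds 46% of Cobalt, so Dae-won controls Cobalt.
Cobalt and Sable together hold 65% + 35% = 100% of Everline, so Dae-won controls Everline.

Yes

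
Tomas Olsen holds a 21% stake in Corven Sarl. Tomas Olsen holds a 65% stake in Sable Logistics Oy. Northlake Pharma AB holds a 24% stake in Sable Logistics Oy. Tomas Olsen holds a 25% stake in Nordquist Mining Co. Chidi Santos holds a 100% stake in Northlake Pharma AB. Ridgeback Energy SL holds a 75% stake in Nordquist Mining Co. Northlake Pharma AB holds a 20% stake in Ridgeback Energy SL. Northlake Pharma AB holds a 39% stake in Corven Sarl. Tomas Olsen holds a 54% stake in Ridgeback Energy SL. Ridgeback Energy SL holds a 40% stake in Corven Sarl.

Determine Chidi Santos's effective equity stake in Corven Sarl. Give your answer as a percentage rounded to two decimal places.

47.00%

Chidi reaches Corven along 2 paths.
Via Northlake: 100% × 39% = 39%.
Via Northlake → Ridgeback: 100% × 20% × 40% = 8%.
Total: 39% + 8% = 47%.
Rounded: 47.00%.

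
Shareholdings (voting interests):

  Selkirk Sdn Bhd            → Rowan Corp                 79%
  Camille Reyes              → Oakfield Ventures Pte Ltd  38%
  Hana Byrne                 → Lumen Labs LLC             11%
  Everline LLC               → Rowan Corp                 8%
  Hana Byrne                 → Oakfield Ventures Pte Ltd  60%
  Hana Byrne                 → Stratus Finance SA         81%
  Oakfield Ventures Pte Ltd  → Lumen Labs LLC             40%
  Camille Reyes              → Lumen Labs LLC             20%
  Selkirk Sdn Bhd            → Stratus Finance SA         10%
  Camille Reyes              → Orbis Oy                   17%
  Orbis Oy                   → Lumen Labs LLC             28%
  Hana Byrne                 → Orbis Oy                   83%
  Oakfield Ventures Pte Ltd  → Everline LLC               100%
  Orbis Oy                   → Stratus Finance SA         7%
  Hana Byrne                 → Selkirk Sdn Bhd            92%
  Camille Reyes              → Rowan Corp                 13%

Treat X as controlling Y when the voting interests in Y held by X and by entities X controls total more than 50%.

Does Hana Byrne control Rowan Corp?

Hana holds 60% of Oakfield, so Hana controls Oakfield.
Oakfield holds 100% of Everline, so Hana controls Everline.
Hana holds 92% of Selkirk, so Hana controls Selkirk.
Selkirk and Everline together hold 79% + 8% = 87% of Rowan, so Hana controls Rowan.

Yes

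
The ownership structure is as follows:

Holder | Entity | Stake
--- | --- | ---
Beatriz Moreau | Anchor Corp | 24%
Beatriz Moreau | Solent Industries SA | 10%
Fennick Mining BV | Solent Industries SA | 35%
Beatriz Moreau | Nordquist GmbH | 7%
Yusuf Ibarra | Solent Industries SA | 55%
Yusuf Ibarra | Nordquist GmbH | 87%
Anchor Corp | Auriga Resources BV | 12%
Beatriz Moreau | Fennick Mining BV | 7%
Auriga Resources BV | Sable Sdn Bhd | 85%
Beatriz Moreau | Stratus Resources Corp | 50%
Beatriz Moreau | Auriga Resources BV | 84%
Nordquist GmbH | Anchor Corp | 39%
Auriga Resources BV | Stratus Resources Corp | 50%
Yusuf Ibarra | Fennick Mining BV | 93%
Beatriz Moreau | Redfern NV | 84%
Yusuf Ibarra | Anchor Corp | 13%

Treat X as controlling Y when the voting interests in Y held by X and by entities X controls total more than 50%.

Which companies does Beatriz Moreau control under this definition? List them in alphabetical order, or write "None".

Auriga Resources BV, Redfern NV, Sable Sdn Bhd, Stratus Resources Corp

Beatriz holds 84% of Redfern, so Beatriz controls Redfern.
Beatriz holds 84% of Auriga, so Beatriz controls Auriga.
Auriga and Beatriz together hold 50% + 50% = 100% of Stratus, so Beatriz controls Stratus.
Auriga holds 85% of Sable, so Beatriz controls Sable.
No other company's threshold is met.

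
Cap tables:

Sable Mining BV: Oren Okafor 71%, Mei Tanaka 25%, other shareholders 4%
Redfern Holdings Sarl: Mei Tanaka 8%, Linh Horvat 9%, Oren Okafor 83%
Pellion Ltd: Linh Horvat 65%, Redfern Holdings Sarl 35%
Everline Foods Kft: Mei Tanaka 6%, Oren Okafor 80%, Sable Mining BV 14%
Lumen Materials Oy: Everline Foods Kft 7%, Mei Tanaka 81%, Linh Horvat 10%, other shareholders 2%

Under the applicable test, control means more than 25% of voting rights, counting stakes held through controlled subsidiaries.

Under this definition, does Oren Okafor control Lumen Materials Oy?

No

Oren holds 71% of Sable, so Oren controls Sable.
Oren holds 83% of Redfern, so Oren controls Redfern.
Redfern holds 35% of Pellion, so Oren controls Pellion.
Oren and Sable together hold 80% + 14% = 94% of Everline, so Oren controls Everline.
In Lumen, Oren's side holds only 7%, not > 25%.
So Oren does not control Lumen.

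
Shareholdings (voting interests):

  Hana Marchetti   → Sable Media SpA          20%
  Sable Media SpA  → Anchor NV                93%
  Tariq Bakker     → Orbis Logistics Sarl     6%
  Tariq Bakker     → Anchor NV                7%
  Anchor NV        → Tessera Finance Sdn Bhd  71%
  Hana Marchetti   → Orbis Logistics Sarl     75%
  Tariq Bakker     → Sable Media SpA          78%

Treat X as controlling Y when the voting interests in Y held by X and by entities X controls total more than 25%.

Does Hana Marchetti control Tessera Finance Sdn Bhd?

No

Hana holds 75% of Orbis, so Hana controls Orbis.
Neither Hana nor any entity Hana controls holds any voting interest in Tessera.
So Hana does not control Tessera.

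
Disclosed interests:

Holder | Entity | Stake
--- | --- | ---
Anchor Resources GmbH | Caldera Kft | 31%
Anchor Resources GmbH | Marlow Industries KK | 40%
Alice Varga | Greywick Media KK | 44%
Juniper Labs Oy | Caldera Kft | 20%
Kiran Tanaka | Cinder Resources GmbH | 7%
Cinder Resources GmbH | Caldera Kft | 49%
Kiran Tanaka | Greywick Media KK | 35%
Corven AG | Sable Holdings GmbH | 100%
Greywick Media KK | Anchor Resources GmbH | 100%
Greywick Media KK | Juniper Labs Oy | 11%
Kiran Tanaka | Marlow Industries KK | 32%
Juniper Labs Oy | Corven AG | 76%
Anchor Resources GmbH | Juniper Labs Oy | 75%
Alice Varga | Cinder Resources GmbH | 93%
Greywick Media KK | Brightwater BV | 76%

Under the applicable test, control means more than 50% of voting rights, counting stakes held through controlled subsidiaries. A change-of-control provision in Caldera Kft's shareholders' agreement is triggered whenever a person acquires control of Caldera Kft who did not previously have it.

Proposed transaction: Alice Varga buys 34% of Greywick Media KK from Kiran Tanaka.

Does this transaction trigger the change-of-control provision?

The purchase adds only to Alice's holdings (Kiran's stake shrinks), so Alice is the only person who could newly come to control Caldera.
Alice holds 93% of Cinder, so Alice controls Cinder.
In Caldera, Alice's side holds only 49%, not > 50%.
So before the transaction, Alice does not control Caldera.
After the purchase, Alice's direct stake in Greywick rises to 44% + 34% = 78%, and Kiran's stake falls to 1%.
Alice holds 78% of Greywick, so Alice controls Greywick.
Greywick holds 100% of Anchor, so Alice controls Anchor.
Anchor and Greywick together hold 75% + 11% = 86% of Juniper, so Alice controls Juniper.
Anchor and Juniper and Cinder together hold 31% + 20% + 49% = 100% of Caldera, so Alice controls Caldera.
Alice did not control Caldera before and does after, so the clause is triggered.

Yes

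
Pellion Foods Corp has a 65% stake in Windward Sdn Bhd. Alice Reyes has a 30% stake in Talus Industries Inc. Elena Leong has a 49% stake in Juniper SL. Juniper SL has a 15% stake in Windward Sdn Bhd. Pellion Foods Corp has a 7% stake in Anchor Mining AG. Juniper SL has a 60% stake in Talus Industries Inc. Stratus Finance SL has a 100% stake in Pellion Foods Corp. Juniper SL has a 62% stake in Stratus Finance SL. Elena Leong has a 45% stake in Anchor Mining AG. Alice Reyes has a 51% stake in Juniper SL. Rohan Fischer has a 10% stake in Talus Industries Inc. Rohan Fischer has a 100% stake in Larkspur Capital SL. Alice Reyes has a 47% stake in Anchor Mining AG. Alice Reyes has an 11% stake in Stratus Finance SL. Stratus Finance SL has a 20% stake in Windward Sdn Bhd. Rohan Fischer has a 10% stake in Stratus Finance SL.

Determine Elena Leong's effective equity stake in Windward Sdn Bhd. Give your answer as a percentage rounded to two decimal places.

33.17%

Elena reaches Windward along 3 paths.
Via Juniper → Stratus: 49% × 62% × 20% = 6.076%.
Via Juniper → Stratus → Pellion: 49% × 62% × 100% × 65% = 19.747%.
Via Juniper: 49% × 15% = 7.35%.
Total: 6.076% + 19.747% + 7.35% = 33.173%.
Rounded: 33.17%.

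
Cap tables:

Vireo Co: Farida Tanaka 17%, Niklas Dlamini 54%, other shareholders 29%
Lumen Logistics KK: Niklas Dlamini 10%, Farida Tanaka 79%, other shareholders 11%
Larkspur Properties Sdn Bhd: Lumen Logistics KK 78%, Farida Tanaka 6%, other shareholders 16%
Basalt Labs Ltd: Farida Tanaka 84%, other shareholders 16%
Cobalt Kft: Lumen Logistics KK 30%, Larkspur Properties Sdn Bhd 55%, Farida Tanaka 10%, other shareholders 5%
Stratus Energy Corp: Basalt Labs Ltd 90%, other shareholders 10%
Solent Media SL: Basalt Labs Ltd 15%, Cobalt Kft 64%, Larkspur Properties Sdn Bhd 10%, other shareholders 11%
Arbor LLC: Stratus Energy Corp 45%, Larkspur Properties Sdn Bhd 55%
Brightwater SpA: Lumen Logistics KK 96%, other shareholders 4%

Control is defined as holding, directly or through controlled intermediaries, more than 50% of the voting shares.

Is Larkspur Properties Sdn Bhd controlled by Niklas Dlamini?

No

Niklas holds 54% of Vireo, so Niklas controls Vireo.
Neither Niklas nor any entity Niklas controls holds any voting interest in Larkspur.
So Niklas does not control Larkspur.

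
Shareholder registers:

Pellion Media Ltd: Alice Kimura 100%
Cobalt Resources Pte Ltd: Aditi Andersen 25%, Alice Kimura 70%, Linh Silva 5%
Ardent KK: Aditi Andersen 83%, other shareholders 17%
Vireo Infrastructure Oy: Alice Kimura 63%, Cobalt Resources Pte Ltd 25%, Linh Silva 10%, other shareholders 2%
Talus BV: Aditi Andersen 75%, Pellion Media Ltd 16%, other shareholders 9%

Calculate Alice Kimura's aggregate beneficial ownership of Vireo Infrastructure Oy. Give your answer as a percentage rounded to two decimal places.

Alice reaches Vireo along 2 paths.
Direct stake: 63% = 63%.
Via Cobalt: 70% × 25% = 17.5%.
Total: 63% + 17.5% = 80.5%.
Rounded: 80.50%.

80.50%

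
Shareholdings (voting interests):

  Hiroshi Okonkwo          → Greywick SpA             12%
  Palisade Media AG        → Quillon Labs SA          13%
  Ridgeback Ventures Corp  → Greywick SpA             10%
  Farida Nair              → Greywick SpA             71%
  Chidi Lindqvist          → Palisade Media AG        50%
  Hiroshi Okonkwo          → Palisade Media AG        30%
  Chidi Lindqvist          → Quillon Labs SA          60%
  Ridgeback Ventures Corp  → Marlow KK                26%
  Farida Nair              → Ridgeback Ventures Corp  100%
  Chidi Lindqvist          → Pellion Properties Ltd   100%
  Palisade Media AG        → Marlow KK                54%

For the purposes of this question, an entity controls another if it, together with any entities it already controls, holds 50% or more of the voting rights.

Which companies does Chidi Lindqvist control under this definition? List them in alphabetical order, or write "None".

Chidi holds 50% of Palisade, so Chidi controls Palisade.
Palisade holds 54% of Marlow, so Chidi controls Marlow.
Chidi and Palisade together hold 60% + 13% = 73% of Quillon, so Chidi controls Quillon.
Chidi holds 100% of Pellion, so Chidi controls Pellion.
No other company's threshold is met.

Marlow KK, Palisade Media AG, Pellion Properties Ltd, Quillon Labs SA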